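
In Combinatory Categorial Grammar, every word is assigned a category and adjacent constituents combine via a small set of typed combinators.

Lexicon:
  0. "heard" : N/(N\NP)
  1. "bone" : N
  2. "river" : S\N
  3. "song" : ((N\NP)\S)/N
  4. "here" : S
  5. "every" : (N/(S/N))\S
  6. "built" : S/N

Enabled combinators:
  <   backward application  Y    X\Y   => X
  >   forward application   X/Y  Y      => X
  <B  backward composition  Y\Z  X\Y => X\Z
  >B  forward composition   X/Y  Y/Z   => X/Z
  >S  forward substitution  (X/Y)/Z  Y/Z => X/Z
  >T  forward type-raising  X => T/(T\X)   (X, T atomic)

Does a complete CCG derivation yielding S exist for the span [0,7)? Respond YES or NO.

N/(N\NP) N S\N ((N\NP)\S)/N S (N/(S/N))\S S/N
CKY chart[0,7] = {N, N/(N\N), NP/(NP\N), PP/(PP\N), S/(S\N)}; S ∉ chart

NO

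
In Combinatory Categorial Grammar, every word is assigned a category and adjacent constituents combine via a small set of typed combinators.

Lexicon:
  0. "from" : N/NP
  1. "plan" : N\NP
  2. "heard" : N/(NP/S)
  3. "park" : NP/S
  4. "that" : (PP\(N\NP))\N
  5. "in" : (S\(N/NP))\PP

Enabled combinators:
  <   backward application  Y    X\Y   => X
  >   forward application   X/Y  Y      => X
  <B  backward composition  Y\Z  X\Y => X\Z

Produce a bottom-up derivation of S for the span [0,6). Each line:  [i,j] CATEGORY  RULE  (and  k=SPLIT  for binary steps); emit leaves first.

[0,1] N/NP  lex  "from"
[1,2] N\NP  lex  "plan"
[2,3] N/(NP/S)  lex  "heard"
[3,4] NP/S  lex  "park"
[2,4] N  >  k=3
[4,5] (PP\(N\NP))\N  lex  "that"
[2,5] PP\(N\NP)  <  k=4
[1,5] PP  <  k=2
[5,6] (S\(N/NP))\PP  lex  "in"
[1,6] S\(N/NP)  <  k=5
[0,6] S  <  k=1

[0,6] S   <
  [0,1] "from" : N/NP
  [1,6] S\(N/NP)   <
    [1,5] PP   <
      [1,2] "plan" : N\NP
      [2,5] PP\(N\NP)   <
        [2,4] N   >
          [2,3] "heard" : N/(NP/S)
          [3,4] "park" : NP/S
        [4,5] "that" : (PP\(N\NP))\N
    [5,6] "in" : (S\(N/NP))\PP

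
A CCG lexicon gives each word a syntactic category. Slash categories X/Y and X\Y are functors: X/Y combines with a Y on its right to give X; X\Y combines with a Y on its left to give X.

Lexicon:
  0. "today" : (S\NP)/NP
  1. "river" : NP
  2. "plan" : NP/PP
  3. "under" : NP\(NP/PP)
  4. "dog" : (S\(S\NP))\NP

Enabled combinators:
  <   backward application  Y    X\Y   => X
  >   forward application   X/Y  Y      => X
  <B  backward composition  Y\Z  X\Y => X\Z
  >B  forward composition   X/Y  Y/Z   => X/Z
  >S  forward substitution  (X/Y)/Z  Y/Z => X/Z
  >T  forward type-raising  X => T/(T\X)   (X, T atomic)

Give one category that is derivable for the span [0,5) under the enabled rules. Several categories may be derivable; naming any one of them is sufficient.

S

[0,5] S   <
  [0,2] S\NP   >
    [0,1] "today" : (S\NP)/NP
    [1,2] "river" : NP
  [2,5] S\(S\NP)   <
    [2,4] NP   <
      [2,3] "plan" : NP/PP
      [3,4] "under" : NP\(NP/PP)
    [4,5] "dog" : (S\(S\NP))\NP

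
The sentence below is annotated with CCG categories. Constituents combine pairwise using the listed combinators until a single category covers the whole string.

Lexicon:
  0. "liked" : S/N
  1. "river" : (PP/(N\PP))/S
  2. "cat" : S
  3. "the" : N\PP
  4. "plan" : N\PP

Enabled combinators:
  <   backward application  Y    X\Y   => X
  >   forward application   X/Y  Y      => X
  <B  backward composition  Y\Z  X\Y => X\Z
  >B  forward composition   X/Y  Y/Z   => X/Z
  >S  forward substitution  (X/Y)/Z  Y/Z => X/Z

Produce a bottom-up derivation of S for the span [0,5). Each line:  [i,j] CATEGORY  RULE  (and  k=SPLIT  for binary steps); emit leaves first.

[0,1] S/N  lex  "liked"
[1,2] (PP/(N\PP))/S  lex  "river"
[2,3] S  lex  "cat"
[1,3] PP/(N\PP)  >  k=2
[3,4] N\PP  lex  "the"
[1,4] PP  >  k=3
[4,5] N\PP  lex  "plan"
[1,5] N  <  k=4
[0,5] S  >  k=1

[0,5] S   >
  [0,1] "liked" : S/N
  [1,5] N   <
    [1,4] PP   >
      [1,3] PP/(N\PP)   >
        [1,2] "river" : (PP/(N\PP))/S
        [2,3] "cat" : S
      [3,4] "the" : N\PP
    [4,5] "plan" : N\PP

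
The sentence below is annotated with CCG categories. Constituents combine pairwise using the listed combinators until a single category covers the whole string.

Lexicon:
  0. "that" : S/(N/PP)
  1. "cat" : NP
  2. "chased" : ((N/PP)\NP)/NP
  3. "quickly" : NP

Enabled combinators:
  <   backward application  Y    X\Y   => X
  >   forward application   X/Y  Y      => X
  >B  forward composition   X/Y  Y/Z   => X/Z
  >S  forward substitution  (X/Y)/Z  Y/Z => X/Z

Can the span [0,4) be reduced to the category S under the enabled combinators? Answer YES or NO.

YES

[0,4] S   >
  [0,1] "that" : S/(N/PP)
  [1,4] N/PP   <
    [1,2] "cat" : NP
    [2,4] (N/PP)\NP   >
      [2,3] "chased" : ((N/PP)\NP)/NP
      [3,4] "quickly" : NP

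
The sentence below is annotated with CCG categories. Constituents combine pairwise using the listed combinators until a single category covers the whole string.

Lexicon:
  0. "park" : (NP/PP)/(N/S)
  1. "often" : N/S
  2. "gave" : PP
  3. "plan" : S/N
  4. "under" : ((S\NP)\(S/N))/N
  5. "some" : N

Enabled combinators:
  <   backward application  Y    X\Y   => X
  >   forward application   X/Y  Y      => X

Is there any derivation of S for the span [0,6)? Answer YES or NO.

[0,6] S   <
  [0,3] NP   >
    [0,2] NP/PP   >
      [0,1] "park" : (NP/PP)/(N/S)
      [1,2] "often" : N/S
    [2,3] "gave" : PP
  [3,6] S\NP   <
    [3,4] "plan" : S/N
    [4,6] (S\NP)\(S/N)   >
      [4,5] "under" : ((S\NP)\(S/N))/N
      [5,6] "some" : N

YES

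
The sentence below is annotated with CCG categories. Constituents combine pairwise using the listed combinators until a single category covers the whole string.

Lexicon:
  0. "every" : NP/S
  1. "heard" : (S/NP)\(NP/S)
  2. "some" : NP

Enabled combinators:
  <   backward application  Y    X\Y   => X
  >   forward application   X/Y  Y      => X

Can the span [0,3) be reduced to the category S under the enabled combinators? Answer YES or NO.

[0,3] S   >
  [0,2] S/NP   <
    [0,1] "every" : NP/S
    [1,2] "heard" : (S/NP)\(NP/S)
  [2,3] "some" : NP

YES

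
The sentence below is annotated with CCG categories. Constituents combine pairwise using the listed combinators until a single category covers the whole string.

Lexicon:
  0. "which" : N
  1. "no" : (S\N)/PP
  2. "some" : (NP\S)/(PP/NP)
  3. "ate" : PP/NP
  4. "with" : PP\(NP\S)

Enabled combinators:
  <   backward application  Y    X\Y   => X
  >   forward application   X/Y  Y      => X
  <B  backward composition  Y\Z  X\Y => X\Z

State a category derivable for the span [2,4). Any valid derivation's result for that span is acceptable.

NP\S

[0,5] S   <
  [0,1] "which" : N
  [1,5] S\N   >
    [1,2] "no" : (S\N)/PP
    [2,5] PP   <
      [2,4] NP\S   >
        [2,3] "some" : (NP\S)/(PP/NP)
        [3,4] "ate" : PP/NP
      [4,5] "with" : PP\(NP\S)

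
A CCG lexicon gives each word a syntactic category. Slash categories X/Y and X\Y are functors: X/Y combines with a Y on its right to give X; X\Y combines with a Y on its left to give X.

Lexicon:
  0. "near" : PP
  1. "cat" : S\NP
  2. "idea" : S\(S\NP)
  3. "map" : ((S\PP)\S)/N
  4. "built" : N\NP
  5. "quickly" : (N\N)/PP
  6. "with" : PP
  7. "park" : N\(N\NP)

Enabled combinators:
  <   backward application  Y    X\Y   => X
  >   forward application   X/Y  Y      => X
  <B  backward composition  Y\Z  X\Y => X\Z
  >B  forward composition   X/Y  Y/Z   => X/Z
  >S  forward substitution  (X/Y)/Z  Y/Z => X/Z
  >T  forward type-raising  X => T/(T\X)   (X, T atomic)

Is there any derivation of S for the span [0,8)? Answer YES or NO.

[0,8] S   <
  [0,1] "near" : PP
  [1,8] S\PP   <
    [1,3] S   <
      [1,2] "cat" : S\NP
      [2,3] "idea" : S\(S\NP)
    [3,8] (S\PP)\S   >
      [3,4] "map" : ((S\PP)\S)/N
      [4,8] N   <
        [4,7] N\NP   <B
          [4,5] "built" : N\NP
          [5,7] N\N   >
            [5,6] "quickly" : (N\N)/PP
            [6,7] "with" : PP
        [7,8] "park" : N\(N\NP)

YES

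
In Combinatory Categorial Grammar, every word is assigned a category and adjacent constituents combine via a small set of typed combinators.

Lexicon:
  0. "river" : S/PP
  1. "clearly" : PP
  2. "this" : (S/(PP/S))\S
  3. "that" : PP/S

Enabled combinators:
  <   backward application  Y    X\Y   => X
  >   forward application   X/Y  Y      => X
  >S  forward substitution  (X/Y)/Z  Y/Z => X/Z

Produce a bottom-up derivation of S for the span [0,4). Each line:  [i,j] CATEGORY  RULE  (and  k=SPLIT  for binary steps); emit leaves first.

[0,1] S/PP  lex  "river"
[1,2] PP  lex  "clearly"
[0,2] S  >  k=1
[2,3] (S/(PP/S))\S  lex  "this"
[0,3] S/(PP/S)  <  k=2
[3,4] PP/S  lex  "that"
[0,4] S  >  k=3

[0,4] S   >
  [0,3] S/(PP/S)   <
    [0,2] S   >
      [0,1] "river" : S/PP
      [1,2] "clearly" : PP
    [2,3] "this" : (S/(PP/S))\S
  [3,4] "that" : PP/S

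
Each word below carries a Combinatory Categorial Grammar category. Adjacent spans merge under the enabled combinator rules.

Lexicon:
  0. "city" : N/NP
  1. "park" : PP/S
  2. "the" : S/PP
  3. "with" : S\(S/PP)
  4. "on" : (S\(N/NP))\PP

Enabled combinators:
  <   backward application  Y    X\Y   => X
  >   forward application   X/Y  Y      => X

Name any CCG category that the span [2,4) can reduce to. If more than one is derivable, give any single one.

[0,5] S   <
  [0,1] "city" : N/NP
  [1,5] S\(N/NP)   <
    [1,4] PP   >
      [1,2] "park" : PP/S
      [2,4] S   <
        [2,3] "the" : S/PP
        [3,4] "with" : S\(S/PP)
    [4,5] "on" : (S\(N/NP))\PP

S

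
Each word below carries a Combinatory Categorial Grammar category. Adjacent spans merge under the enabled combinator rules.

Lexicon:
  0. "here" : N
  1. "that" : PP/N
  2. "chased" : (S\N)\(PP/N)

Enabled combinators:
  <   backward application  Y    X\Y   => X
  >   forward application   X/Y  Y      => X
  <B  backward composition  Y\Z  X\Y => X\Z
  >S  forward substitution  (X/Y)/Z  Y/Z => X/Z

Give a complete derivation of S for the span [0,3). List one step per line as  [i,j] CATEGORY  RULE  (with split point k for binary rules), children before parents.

[0,3] S   <
  [0,1] "here" : N
  [1,3] S\N   <
    [1,2] "that" : PP/N
    [2,3] "chased" : (S\N)\(PP/N)

[0,1] N  lex  "here"
[1,2] PP/N  lex  "that"
[2,3] (S\N)\(PP/N)  lex  "chased"
[1,3] S\N  <  k=2
[0,3] S  <  k=1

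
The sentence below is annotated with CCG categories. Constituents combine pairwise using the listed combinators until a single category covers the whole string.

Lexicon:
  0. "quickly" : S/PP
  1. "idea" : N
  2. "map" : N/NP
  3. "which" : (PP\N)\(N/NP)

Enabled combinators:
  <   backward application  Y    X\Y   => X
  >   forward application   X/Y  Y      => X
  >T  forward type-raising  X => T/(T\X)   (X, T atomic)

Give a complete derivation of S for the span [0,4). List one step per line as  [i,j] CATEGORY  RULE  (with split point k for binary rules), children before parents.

[0,1] S/PP  lex  "quickly"
[1,2] N  lex  "idea"
[1,2] PP/(PP\N)  >T
[2,3] N/NP  lex  "map"
[3,4] (PP\N)\(N/NP)  lex  "which"
[2,4] PP\N  <  k=3
[1,4] PP  >  k=2
[0,4] S  >  k=1

[0,4] S   >
  [0,1] "quickly" : S/PP
  [1,4] PP   >
    [1,2] PP/(PP\N)   >T
      [1,2] "idea" : N
    [2,4] PP\N   <
      [2,3] "map" : N/NP
      [3,4] "which" : (PP\N)\(N/NP)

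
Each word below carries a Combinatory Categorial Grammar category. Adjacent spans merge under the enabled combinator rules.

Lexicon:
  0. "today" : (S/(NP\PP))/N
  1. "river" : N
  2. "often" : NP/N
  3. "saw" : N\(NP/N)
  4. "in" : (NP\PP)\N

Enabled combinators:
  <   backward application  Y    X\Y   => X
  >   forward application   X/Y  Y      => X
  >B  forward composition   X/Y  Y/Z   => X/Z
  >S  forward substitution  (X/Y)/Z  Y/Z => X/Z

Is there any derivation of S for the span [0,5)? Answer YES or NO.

[0,5] S   >
  [0,2] S/(NP\PP)   >
    [0,1] "today" : (S/(NP\PP))/N
    [1,2] "river" : N
  [2,5] NP\PP   <
    [2,4] N   <
      [2,3] "often" : NP/N
      [3,4] "saw" : N\(NP/N)
    [4,5] "in" : (NP\PP)\N

YES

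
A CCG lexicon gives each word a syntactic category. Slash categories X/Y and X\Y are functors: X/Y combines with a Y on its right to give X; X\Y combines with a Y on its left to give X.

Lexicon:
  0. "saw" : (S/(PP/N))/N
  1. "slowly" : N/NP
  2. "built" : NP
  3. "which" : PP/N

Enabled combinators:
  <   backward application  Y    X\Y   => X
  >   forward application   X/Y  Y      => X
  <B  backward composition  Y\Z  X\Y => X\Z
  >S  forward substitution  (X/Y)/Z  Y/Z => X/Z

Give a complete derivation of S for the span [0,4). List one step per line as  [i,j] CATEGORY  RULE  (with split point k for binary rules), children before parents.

[0,4] S   >
  [0,3] S/(PP/N)   >
    [0,1] "saw" : (S/(PP/N))/N
    [1,3] N   >
      [1,2] "slowly" : N/NP
      [2,3] "built" : NP
  [3,4] "which" : PP/N

[0,1] (S/(PP/N))/N  lex  "saw"
[1,2] N/NP  lex  "slowly"
[2,3] NP  lex  "built"
[1,3] N  >  k=2
[0,3] S/(PP/N)  >  k=1
[3,4] PP/N  lex  "which"
[0,4] S  >  k=3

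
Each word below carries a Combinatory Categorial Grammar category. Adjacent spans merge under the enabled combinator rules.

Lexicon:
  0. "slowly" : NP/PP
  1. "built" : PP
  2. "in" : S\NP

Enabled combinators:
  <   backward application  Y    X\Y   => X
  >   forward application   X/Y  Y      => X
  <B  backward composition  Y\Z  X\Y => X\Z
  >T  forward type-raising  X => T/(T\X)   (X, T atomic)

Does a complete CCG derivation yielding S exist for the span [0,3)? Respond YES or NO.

[0,3] S   <
  [0,2] NP   >
    [0,1] "slowly" : NP/PP
    [1,2] "built" : PP
  [2,3] "in" : S\NP

YES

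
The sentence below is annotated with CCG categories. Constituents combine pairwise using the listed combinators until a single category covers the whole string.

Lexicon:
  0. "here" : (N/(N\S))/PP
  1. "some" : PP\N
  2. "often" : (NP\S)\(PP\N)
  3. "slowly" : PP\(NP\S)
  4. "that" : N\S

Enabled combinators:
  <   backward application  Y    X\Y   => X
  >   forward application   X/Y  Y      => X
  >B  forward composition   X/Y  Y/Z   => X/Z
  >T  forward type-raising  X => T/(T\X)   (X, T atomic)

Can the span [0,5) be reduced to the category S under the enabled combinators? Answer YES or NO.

(N/(N\S))/PP PP\N (NP\S)\(PP\N) PP\(NP\S) N\S
CKY chart[0,5] = {N, N/(N\N), NP/(NP\N), PP/(PP\N), S/(S\N)}; S ∉ chart

NO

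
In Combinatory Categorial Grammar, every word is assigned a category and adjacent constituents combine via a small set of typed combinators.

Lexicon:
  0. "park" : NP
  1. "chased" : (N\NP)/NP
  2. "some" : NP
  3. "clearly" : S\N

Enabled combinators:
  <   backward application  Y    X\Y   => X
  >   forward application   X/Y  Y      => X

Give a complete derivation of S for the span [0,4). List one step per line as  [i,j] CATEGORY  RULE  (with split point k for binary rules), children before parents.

[0,1] NP  lex  "park"
[1,2] (N\NP)/NP  lex  "chased"
[2,3] NP  lex  "some"
[1,3] N\NP  >  k=2
[0,3] N  <  k=1
[3,4] S\N  lex  "clearly"
[0,4] S  <  k=3

[0,4] S   <
  [0,3] N   <
    [0,1] "park" : NP
    [1,3] N\NP   >
      [1,2] "chased" : (N\NP)/NP
      [2,3] "some" : NP
  [3,4] "clearly" : S\N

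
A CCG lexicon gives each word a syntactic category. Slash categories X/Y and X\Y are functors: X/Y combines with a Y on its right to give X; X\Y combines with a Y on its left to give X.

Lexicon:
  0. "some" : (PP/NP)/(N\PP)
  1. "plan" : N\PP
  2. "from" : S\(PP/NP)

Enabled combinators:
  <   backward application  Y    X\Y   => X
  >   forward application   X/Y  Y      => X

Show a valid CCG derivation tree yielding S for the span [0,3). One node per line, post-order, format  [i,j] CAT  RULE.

[0,1] (PP/NP)/(N\PP)  lex  "some"
[1,2] N\PP  lex  "plan"
[0,2] PP/NP  >  k=1
[2,3] S\(PP/NP)  lex  "from"
[0,3] S  <  k=2

[0,3] S   <
  [0,2] PP/NP   >
    [0,1] "some" : (PP/NP)/(N\PP)
    [1,2] "plan" : N\PP
  [2,3] "from" : S\(PP/NP)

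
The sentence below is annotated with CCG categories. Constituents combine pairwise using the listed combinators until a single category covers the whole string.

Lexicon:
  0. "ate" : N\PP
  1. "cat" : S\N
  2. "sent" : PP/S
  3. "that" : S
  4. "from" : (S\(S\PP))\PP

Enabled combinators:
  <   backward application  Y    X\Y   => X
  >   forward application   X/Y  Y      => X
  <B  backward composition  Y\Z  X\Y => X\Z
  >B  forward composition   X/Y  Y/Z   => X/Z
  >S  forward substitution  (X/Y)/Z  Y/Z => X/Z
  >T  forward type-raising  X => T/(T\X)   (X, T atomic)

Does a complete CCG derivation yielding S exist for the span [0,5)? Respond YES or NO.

[0,5] S   <
  [0,2] S\PP   <B
    [0,1] "ate" : N\PP
    [1,2] "cat" : S\N
  [2,5] S\(S\PP)   <
    [2,4] PP   >
      [2,3] "sent" : PP/S
      [3,4] "that" : S
    [4,5] "from" : (S\(S\PP))\PP

YES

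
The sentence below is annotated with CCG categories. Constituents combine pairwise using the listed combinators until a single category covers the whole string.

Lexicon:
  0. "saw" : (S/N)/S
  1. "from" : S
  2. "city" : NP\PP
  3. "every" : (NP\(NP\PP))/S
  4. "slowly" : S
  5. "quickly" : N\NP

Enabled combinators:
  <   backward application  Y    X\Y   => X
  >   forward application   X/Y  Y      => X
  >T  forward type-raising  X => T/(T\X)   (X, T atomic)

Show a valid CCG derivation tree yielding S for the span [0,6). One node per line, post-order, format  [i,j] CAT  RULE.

[0,6] S   >
  [0,2] S/N   >
    [0,1] "saw" : (S/N)/S
    [1,2] "from" : S
  [2,6] N   <
    [2,5] NP   <
      [2,3] "city" : NP\PP
      [3,5] NP\(NP\PP)   >
        [3,4] "every" : (NP\(NP\PP))/S
        [4,5] "slowly" : S
    [5,6] "quickly" : N\NP

[0,1] (S/N)/S  lex  "saw"
[1,2] S  lex  "from"
[0,2] S/N  >  k=1
[2,3] NP\PP  lex  "city"
[3,4] (NP\(NP\PP))/S  lex  "every"
[4,5] S  lex  "slowly"
[3,5] NP\(NP\PP)  >  k=4
[2,5] NP  <  k=3
[5,6] N\NP  lex  "quickly"
[2,6] N  <  k=5
[0,6] S  >  k=2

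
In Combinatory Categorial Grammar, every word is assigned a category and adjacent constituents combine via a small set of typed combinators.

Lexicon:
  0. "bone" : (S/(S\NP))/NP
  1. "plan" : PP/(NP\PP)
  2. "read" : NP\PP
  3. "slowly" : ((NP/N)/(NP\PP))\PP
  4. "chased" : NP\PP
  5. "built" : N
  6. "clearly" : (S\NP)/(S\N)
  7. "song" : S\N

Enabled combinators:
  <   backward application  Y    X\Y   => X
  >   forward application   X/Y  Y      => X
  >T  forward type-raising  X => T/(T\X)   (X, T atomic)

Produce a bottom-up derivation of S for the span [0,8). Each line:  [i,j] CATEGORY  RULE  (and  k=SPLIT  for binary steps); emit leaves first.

[0,1] (S/(S\NP))/NP  lex  "bone"
[1,2] PP/(NP\PP)  lex  "plan"
[2,3] NP\PP  lex  "read"
[1,3] PP  >  k=2
[3,4] ((NP/N)/(NP\PP))\PP  lex  "slowly"
[1,4] (NP/N)/(NP\PP)  <  k=3
[4,5] NP\PP  lex  "chased"
[1,5] NP/N  >  k=4
[5,6] N  lex  "built"
[1,6] NP  >  k=5
[0,6] S/(S\NP)  >  k=1
[6,7] (S\NP)/(S\N)  lex  "clearly"
[7,8] S\N  lex  "song"
[6,8] S\NP  >  k=7
[0,8] S  >  k=6

[0,8] S   >
  [0,6] S/(S\NP)   >
    [0,1] "bone" : (S/(S\NP))/NP
    [1,6] NP   >
      [1,5] NP/N   >
        [1,4] (NP/N)/(NP\PP)   <
          [1,3] PP   >
            [1,2] "plan" : PP/(NP\PP)
            [2,3] "read" : NP\PP
          [3,4] "slowly" : ((NP/N)/(NP\PP))\PP
        [4,5] "chased" : NP\PP
      [5,6] "built" : N
  [6,8] S\NP   >
    [6,7] "clearly" : (S\NP)/(S\N)
    [7,8] "song" : S\N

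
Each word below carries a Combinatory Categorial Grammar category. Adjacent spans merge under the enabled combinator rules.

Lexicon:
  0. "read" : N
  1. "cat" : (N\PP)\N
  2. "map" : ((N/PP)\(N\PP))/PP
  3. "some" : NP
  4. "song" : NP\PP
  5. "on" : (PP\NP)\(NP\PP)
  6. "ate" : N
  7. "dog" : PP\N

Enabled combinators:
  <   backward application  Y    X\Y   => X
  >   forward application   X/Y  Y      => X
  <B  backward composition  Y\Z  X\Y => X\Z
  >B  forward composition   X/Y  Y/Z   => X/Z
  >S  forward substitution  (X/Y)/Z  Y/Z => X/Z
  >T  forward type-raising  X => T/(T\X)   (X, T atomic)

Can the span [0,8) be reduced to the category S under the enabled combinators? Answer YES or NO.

N (N\PP)\N ((N/PP)\(N\PP))/PP NP NP\PP (PP\NP)\(NP\PP) N PP\N
CKY chart[0,8] = {N, N/(N\N), N/(PP\PP), NP/(NP\N), PP/(PP\N), S/(S\N)}; S ∉ chart

NO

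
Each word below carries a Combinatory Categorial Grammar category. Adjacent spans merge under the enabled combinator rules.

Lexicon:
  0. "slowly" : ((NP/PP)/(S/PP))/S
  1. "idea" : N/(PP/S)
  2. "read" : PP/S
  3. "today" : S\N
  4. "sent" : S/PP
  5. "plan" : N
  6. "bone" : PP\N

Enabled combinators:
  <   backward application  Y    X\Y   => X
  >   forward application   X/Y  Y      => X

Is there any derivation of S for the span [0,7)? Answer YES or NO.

NO

((NP/PP)/(S/PP))/S N/(PP/S) PP/S S\N S/PP N PP\N
CKY chart[0,7] = {NP}; S ∉ chart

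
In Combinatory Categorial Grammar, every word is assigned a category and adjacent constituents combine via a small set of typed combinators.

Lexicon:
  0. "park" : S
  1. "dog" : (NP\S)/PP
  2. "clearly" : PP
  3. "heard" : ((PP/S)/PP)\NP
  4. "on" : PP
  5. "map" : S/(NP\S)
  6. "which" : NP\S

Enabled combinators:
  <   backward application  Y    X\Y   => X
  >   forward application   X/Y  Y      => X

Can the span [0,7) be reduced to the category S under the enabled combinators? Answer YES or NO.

NO

S (NP\S)/PP PP ((PP/S)/PP)\NP PP S/(NP\S) NP\S
CKY chart[0,7] = {PP}; S ∉ chart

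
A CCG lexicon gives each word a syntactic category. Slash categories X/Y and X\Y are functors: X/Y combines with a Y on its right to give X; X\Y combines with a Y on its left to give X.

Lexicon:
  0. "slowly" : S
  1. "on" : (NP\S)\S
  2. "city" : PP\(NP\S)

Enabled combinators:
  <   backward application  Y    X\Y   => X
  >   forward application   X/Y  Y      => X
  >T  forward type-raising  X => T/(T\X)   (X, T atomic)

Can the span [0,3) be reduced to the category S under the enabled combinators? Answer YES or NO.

S (NP\S)\S PP\(NP\S)
CKY chart[0,3] = {N/(N\PP), NP/(NP\PP), PP, PP/(PP\PP), S/(S\PP)}; S ∉ chart

NO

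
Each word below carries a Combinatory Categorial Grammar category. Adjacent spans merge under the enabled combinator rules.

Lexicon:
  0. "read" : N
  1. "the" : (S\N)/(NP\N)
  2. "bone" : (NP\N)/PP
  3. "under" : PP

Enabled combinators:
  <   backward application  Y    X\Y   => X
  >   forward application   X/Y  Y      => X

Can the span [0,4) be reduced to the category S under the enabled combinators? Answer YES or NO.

[0,4] S   <
  [0,1] "read" : N
  [1,4] S\N   >
    [1,2] "the" : (S\N)/(NP\N)
    [2,4] NP\N   >
      [2,3] "bone" : (NP\N)/PP
      [3,4] "under" : PP

YES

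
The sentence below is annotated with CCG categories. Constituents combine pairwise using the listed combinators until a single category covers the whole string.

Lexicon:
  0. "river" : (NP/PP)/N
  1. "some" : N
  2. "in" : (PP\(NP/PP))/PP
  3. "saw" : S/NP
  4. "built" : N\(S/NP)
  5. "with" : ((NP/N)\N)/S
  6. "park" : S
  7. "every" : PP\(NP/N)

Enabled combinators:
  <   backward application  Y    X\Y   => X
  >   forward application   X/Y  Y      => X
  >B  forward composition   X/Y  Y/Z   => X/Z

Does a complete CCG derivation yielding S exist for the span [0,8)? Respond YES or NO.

NO

(NP/PP)/N N (PP\(NP/PP))/PP S/NP N\(S/NP) ((NP/N)\N)/S S PP\(NP/N)
CKY chart[0,8] = {PP}; S ∉ chart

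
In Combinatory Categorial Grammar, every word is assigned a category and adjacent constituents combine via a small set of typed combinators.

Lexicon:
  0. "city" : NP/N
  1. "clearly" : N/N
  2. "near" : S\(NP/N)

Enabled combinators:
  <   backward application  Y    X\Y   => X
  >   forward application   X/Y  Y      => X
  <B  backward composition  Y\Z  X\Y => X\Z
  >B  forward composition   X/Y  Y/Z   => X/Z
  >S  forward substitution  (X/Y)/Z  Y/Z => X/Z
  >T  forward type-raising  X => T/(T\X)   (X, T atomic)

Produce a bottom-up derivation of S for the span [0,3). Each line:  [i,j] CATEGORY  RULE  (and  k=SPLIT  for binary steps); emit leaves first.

[0,3] S   <
  [0,2] NP/N   >B
    [0,1] "city" : NP/N
    [1,2] "clearly" : N/N
  [2,3] "near" : S\(NP/N)

[0,1] NP/N  lex  "city"
[1,2] N/N  lex  "clearly"
[0,2] NP/N  >B  k=1
[2,3] S\(NP/N)  lex  "near"
[0,3] S  <  k=2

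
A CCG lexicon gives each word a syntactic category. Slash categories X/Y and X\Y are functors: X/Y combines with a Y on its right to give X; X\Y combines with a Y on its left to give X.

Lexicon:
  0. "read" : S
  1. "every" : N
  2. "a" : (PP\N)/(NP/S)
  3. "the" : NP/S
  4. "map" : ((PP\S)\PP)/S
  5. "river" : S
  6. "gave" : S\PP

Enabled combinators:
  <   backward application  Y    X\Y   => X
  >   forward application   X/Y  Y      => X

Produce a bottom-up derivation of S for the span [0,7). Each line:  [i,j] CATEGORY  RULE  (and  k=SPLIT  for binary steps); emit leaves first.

[0,7] S   <
  [0,6] PP   <
    [0,1] "read" : S
    [1,6] PP\S   <
      [1,4] PP   <
        [1,2] "every" : N
        [2,4] PP\N   >
          [2,3] "a" : (PP\N)/(NP/S)
          [3,4] "the" : NP/S
      [4,6] (PP\S)\PP   >
        [4,5] "map" : ((PP\S)\PP)/S
        [5,6] "river" : S
  [6,7] "gave" : S\PP

[0,1] S  lex  "read"
[1,2] N  lex  "every"
[2,3] (PP\N)/(NP/S)  lex  "a"
[3,4] NP/S  lex  "the"
[2,4] PP\N  >  k=3
[1,4] PP  <  k=2
[4,5] ((PP\S)\PP)/S  lex  "map"
[5,6] S  lex  "river"
[4,6] (PP\S)\PP  >  k=5
[1,6] PP\S  <  k=4
[0,6] PP  <  k=1
[6,7] S\PP  lex  "gave"
[0,7] S  <  k=6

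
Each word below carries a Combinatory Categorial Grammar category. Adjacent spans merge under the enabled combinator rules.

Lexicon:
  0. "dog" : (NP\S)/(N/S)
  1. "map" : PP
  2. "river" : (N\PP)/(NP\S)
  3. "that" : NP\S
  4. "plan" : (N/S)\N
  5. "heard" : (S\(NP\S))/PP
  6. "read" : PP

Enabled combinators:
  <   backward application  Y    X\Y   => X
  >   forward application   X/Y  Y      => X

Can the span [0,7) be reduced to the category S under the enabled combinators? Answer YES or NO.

[0,7] S   <
  [0,5] NP\S   >
    [0,1] "dog" : (NP\S)/(N/S)
    [1,5] N/S   <
      [1,4] N   <
        [1,2] "map" : PP
        [2,4] N\PP   >
          [2,3] "river" : (N\PP)/(NP\S)
          [3,4] "that" : NP\S
      [4,5] "plan" : (N/S)\N
  [5,7] S\(NP\S)   >
    [5,6] "heard" : (S\(NP\S))/PP
    [6,7] "read" : PP

YES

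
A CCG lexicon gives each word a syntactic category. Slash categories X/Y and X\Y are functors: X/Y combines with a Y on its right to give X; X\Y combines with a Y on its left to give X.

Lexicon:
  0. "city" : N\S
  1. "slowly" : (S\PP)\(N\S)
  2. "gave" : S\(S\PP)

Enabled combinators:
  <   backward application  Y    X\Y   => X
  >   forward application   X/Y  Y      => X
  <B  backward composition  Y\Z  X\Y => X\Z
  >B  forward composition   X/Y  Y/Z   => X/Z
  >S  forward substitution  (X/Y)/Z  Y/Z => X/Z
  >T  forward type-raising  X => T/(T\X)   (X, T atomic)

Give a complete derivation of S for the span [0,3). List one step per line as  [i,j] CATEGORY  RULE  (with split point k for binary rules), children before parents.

[0,1] N\S  lex  "city"
[1,2] (S\PP)\(N\S)  lex  "slowly"
[0,2] S\PP  <  k=1
[2,3] S\(S\PP)  lex  "gave"
[0,3] S  <  k=2

[0,3] S   <
  [0,2] S\PP   <
    [0,1] "city" : N\S
    [1,2] "slowly" : (S\PP)\(N\S)
  [2,3] "gave" : S\(S\PP)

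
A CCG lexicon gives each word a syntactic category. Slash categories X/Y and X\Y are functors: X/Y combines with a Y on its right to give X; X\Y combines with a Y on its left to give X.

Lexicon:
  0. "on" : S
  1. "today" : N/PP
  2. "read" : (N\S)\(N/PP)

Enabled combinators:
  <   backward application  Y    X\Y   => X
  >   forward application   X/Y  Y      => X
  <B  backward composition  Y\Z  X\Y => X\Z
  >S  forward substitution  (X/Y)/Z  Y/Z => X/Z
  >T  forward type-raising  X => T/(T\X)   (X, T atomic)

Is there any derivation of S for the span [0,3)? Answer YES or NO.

S N/PP (N\S)\(N/PP)
CKY chart[0,3] = {N, N/(N\N), NP/(NP\N), PP/(PP\N), S/(S\N)}; S ∉ chart

NO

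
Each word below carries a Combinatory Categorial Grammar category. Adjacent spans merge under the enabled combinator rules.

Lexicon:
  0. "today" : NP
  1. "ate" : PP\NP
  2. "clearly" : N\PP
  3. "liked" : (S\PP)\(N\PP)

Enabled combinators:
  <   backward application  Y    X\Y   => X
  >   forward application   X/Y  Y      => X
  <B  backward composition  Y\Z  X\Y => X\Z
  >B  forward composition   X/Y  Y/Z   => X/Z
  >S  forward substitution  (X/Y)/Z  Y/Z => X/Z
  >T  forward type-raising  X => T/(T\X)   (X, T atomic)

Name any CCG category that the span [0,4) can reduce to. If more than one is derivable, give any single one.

[0,4] S   <
  [0,2] PP   >
    [0,1] PP/(PP\NP)   >T
      [0,1] "today" : NP
    [1,2] "ate" : PP\NP
  [2,4] S\PP   <
    [2,3] "clearly" : N\PP
    [3,4] "liked" : (S\PP)\(N\PP)

S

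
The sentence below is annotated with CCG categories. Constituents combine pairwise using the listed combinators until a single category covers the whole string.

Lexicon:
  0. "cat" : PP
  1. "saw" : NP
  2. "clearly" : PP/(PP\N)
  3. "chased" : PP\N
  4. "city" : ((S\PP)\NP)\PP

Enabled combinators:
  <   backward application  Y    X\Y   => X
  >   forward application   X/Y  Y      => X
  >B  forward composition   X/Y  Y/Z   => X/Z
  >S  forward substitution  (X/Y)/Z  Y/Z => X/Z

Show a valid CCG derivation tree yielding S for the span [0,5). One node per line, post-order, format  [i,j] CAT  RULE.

[0,1] PP  lex  "cat"
[1,2] NP  lex  "saw"
[2,3] PP/(PP\N)  lex  "clearly"
[3,4] PP\N  lex  "chased"
[2,4] PP  >  k=3
[4,5] ((S\PP)\NP)\PP  lex  "city"
[2,5] (S\PP)\NP  <  k=4
[1,5] S\PP  <  k=2
[0,5] S  <  k=1

[0,5] S   <
  [0,1] "cat" : PP
  [1,5] S\PP   <
    [1,2] "saw" : NP
    [2,5] (S\PP)\NP   <
      [2,4] PP   >
        [2,3] "clearly" : PP/(PP\N)
        [3,4] "chased" : PP\N
      [4,5] "city" : ((S\PP)\NP)\PP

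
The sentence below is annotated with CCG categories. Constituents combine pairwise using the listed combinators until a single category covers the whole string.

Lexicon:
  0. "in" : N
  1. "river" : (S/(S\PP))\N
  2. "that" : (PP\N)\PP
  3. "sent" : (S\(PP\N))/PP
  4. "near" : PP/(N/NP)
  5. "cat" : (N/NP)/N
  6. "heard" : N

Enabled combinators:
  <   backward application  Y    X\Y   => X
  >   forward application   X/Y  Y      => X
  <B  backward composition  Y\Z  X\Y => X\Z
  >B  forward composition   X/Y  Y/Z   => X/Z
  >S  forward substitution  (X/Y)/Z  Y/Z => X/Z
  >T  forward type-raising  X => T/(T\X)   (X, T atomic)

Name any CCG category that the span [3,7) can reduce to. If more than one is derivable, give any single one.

S\(PP\N)

[0,7] S   >
  [0,2] S/(S\PP)   <
    [0,1] "in" : N
    [1,2] "river" : (S/(S\PP))\N
  [2,7] S\PP   <B
    [2,3] "that" : (PP\N)\PP
    [3,7] S\(PP\N)   >
      [3,4] "sent" : (S\(PP\N))/PP
      [4,7] PP   >
        [4,6] PP/N   >B
          [4,5] "near" : PP/(N/NP)
          [5,6] "cat" : (N/NP)/N
        [6,7] "heard" : N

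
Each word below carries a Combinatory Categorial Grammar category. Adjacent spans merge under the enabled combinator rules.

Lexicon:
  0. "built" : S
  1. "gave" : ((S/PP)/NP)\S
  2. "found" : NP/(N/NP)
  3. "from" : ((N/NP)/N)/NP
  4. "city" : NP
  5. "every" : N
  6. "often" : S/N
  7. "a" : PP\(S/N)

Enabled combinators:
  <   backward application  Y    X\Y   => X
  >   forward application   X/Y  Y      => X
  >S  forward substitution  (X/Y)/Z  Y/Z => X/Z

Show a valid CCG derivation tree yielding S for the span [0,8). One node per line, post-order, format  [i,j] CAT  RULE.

[0,1] S  lex  "built"
[1,2] ((S/PP)/NP)\S  lex  "gave"
[0,2] (S/PP)/NP  <  k=1
[2,3] NP/(N/NP)  lex  "found"
[3,4] ((N/NP)/N)/NP  lex  "from"
[4,5] NP  lex  "city"
[3,5] (N/NP)/N  >  k=4
[5,6] N  lex  "every"
[3,6] N/NP  >  k=5
[2,6] NP  >  k=3
[0,6] S/PP  >  k=2
[6,7] S/N  lex  "often"
[7,8] PP\(S/N)  lex  "a"
[6,8] PP  <  k=7
[0,8] S  >  k=6

[0,8] S   >
  [0,6] S/PP   >
    [0,2] (S/PP)/NP   <
      [0,1] "built" : S
      [1,2] "gave" : ((S/PP)/NP)\S
    [2,6] NP   >
      [2,3] "found" : NP/(N/NP)
      [3,6] N/NP   >
        [3,5] (N/NP)/N   >
          [3,4] "from" : ((N/NP)/N)/NP
          [4,5] "city" : NP
        [5,6] "every" : N
  [6,8] PP   <
    [6,7] "often" : S/N
    [7,8] "a" : PP\(S/N)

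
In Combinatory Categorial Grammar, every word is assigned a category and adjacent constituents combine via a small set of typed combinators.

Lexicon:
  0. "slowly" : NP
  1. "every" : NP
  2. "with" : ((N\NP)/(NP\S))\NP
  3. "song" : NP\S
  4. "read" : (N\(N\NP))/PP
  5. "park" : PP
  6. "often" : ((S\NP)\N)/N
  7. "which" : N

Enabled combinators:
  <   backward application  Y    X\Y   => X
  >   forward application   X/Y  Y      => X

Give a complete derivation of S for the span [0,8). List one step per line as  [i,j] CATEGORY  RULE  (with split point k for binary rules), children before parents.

[0,8] S   <
  [0,1] "slowly" : NP
  [1,8] S\NP   <
    [1,6] N   <
      [1,4] N\NP   >
        [1,3] (N\NP)/(NP\S)   <
          [1,2] "every" : NP
          [2,3] "with" : ((N\NP)/(NP\S))\NP
        [3,4] "song" : NP\S
      [4,6] N\(N\NP)   >
        [4,5] "read" : (N\(N\NP))/PP
        [5,6] "park" : PP
    [6,8] (S\NP)\N   >
      [6,7] "often" : ((S\NP)\N)/N
      [7,8] "which" : N

[0,1] NP  lex  "slowly"
[1,2] NP  lex  "every"
[2,3] ((N\NP)/(NP\S))\NP  lex  "with"
[1,3] (N\NP)/(NP\S)  <  k=2
[3,4] NP\S  lex  "song"
[1,4] N\NP  >  k=3
[4,5] (N\(N\NP))/PP  lex  "read"
[5,6] PP  lex  "park"
[4,6] N\(N\NP)  >  k=5
[1,6] N  <  k=4
[6,7] ((S\NP)\N)/N  lex  "often"
[7,8] N  lex  "which"
[6,8] (S\NP)\N  >  k=7
[1,8] S\NP  <  k=6
[0,8] S  <  k=1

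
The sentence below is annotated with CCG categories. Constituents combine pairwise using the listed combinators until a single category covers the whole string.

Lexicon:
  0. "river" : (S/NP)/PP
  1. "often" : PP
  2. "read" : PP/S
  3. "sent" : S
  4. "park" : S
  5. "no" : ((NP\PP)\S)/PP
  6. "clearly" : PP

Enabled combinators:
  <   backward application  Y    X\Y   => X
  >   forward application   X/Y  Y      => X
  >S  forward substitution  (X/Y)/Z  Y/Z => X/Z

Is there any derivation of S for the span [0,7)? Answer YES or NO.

YES

[0,7] S   >
  [0,2] S/NP   >
    [0,1] "river" : (S/NP)/PP
    [1,2] "often" : PP
  [2,7] NP   <
    [2,4] PP   >
      [2,3] "read" : PP/S
      [3,4] "sent" : S
    [4,7] NP\PP   <
      [4,5] "park" : S
      [5,7] (NP\PP)\S   >
        [5,6] "no" : ((NP\PP)\S)/PP
        [6,7] "clearly" : PP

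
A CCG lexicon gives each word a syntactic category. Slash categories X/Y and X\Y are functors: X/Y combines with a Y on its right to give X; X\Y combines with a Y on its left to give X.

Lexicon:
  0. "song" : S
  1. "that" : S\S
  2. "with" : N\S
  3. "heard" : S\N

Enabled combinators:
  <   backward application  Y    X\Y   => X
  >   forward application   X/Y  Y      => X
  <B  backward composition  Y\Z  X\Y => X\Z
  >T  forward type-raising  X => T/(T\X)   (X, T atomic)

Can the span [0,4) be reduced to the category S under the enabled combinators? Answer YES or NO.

[0,4] S   <
  [0,3] N   <
    [0,1] "song" : S
    [1,3] N\S   <B
      [1,2] "that" : S\S
      [2,3] "with" : N\S
  [3,4] "heard" : S\N

YES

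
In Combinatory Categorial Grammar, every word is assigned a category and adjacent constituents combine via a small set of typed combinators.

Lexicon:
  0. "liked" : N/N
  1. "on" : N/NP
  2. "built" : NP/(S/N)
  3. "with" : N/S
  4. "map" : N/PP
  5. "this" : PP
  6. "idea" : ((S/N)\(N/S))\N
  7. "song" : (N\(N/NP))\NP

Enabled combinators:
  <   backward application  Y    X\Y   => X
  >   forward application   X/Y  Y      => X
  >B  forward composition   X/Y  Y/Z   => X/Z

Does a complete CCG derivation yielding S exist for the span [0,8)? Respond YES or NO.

NO

N/N N/NP NP/(S/N) N/S N/PP PP ((S/N)\(N/S))\N (N\(N/NP))\NP
CKY chart[0,8] = {N}; S ∉ chart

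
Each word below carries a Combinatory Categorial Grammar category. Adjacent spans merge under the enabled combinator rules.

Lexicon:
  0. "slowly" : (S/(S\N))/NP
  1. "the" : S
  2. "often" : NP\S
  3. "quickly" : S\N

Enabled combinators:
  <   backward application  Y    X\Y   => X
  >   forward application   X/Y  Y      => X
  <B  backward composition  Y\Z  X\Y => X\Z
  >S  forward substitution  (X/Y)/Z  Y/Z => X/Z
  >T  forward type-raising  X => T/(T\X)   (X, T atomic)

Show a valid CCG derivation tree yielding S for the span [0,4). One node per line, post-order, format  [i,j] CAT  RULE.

[0,1] (S/(S\N))/NP  lex  "slowly"
[1,2] S  lex  "the"
[2,3] NP\S  lex  "often"
[1,3] NP  <  k=2
[0,3] S/(S\N)  >  k=1
[3,4] S\N  lex  "quickly"
[0,4] S  >  k=3

[0,4] S   >
  [0,3] S/(S\N)   >
    [0,1] "slowly" : (S/(S\N))/NP
    [1,3] NP   <
      [1,2] "the" : S
      [2,3] "often" : NP\S
  [3,4] "quickly" : S\N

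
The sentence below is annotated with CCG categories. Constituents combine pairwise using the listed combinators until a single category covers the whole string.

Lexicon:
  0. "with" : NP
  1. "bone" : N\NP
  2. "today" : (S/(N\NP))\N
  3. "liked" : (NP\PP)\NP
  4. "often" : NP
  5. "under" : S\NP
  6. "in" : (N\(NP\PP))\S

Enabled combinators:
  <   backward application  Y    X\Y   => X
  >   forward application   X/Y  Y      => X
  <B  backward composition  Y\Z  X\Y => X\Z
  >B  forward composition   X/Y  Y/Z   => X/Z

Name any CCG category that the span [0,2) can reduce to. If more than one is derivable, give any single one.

N

[0,7] S   >
  [0,3] S/(N\NP)   <
    [0,2] N   <
      [0,1] "with" : NP
      [1,2] "bone" : N\NP
    [2,3] "today" : (S/(N\NP))\N
  [3,7] N\NP   <B
    [3,4] "liked" : (NP\PP)\NP
    [4,7] N\(NP\PP)   <
      [4,6] S   <
        [4,5] "often" : NP
        [5,6] "under" : S\NP
      [6,7] "in" : (N\(NP\PP))\S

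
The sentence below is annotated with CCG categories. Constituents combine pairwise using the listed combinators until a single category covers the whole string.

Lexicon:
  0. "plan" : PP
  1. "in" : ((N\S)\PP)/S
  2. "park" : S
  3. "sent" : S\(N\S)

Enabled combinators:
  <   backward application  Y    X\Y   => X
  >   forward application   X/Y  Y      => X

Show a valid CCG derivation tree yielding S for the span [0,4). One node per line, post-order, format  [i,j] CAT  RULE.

[0,1] PP  lex  "plan"
[1,2] ((N\S)\PP)/S  lex  "in"
[2,3] S  lex  "park"
[1,3] (N\S)\PP  >  k=2
[0,3] N\S  <  k=1
[3,4] S\(N\S)  lex  "sent"
[0,4] S  <  k=3

[0,4] S   <
  [0,3] N\S   <
    [0,1] "plan" : PP
    [1,3] (N\S)\PP   >
      [1,2] "in" : ((N\S)\PP)/S
      [2,3] "park" : S
  [3,4] "sent" : S\(N\S)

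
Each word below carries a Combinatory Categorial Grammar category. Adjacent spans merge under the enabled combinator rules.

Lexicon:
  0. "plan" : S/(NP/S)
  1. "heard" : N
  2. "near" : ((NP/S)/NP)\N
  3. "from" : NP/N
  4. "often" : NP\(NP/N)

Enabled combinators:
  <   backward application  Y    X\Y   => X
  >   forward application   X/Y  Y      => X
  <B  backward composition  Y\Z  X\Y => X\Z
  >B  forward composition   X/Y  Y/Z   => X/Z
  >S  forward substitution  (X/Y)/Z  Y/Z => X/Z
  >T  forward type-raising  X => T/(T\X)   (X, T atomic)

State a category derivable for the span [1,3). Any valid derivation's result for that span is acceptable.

[0,5] S   >
  [0,1] "plan" : S/(NP/S)
  [1,5] NP/S   >
    [1,3] (NP/S)/NP   <
      [1,2] "heard" : N
      [2,3] "near" : ((NP/S)/NP)\N
    [3,5] NP   <
      [3,4] "from" : NP/N
      [4,5] "often" : NP\(NP/N)

(NP/S)/NP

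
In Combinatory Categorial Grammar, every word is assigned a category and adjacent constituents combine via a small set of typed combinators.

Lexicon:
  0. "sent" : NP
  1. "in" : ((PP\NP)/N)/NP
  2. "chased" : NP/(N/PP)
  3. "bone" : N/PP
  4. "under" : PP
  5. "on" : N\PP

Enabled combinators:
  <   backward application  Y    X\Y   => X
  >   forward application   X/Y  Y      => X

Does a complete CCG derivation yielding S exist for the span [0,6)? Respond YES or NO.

NO

NP ((PP\NP)/N)/NP NP/(N/PP) N/PP PP N\PP
CKY chart[0,6] = {PP}; S ∉ chart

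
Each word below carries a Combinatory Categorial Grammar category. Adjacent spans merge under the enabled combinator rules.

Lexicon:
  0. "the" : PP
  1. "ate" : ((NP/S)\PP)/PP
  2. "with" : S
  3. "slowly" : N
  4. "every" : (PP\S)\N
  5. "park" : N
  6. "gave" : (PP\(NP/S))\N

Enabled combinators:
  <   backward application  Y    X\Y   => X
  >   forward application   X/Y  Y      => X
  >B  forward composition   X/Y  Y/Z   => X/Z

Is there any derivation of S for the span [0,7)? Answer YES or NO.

PP ((NP/S)\PP)/PP S N (PP\S)\N N (PP\(NP/S))\N
CKY chart[0,7] = {PP}; S ∉ chart

NO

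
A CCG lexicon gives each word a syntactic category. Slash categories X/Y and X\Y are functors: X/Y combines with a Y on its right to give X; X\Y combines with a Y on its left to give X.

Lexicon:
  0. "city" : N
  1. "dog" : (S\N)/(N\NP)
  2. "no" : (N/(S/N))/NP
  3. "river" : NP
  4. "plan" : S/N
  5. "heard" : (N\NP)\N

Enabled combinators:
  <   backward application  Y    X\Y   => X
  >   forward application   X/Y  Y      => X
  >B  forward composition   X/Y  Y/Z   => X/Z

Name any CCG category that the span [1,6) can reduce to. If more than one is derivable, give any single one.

S\N

[0,6] S   <
  [0,1] "city" : N
  [1,6] S\N   >
    [1,2] "dog" : (S\N)/(N\NP)
    [2,6] N\NP   <
      [2,5] N   >
        [2,4] N/(S/N)   >
          [2,3] "no" : (N/(S/N))/NP
          [3,4] "river" : NP
        [4,5] "plan" : S/N
      [5,6] "heard" : (N\NP)\N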